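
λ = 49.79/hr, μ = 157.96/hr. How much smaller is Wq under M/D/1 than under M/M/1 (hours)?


ρ = 49.79/157.96 = 0.3152
Wq(M/M/1) = ρ/(μ−λ) = 0.3152/108.17 = 0.002914 hr
Wq(M/D/1) = ρ/(2(μ−λ)) = 0.001457 hr
Savings = 0.002914 − 0.001457 = 0.001457 hr

Final: 0.001457 hr


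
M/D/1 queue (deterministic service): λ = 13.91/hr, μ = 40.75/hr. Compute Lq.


ρ = 13.91/40.75 = 0.3413
M/D/1: Lq = ρ²/(2(1−ρ)) = 0.1165/(2·0.6587) = 0.08845

Final: 0.08845


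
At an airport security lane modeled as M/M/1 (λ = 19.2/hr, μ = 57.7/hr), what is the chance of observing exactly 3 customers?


ρ = 19.2/57.7 = 0.3328
P_n = (1−ρ)·ρ^n = (1 − 0.3328)·0.3328^3 = 0.6672·0.036845 = 0.024584

Final: 0.024584


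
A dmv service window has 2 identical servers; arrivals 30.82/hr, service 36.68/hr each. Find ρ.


ρ = λ/(cμ) = 30.82/(2·36.68) = 30.82/73.36 = 0.4201

Final: 0.4201


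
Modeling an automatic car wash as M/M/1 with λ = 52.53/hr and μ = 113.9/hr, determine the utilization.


ρ = λ/μ = 52.53/113.9 = 0.4612

Final: 0.4612


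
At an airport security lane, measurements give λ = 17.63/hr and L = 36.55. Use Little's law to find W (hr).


W = L/λ = 36.55/17.63 = 2.0732 hr

Final: 2.0732 hr


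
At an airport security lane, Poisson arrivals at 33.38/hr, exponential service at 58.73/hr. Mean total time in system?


W = 1/(μ−λ) = 1/(58.73 − 33.38) = 1/25.35 = 0.03945 hr

Final: 0.03945 hr


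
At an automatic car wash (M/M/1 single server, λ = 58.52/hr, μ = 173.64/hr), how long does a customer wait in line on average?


ρ = 58.52/173.64 = 0.3370
Wq = ρ/(μ−λ) = 0.3370/(173.64 − 58.52) = 0.3370/115.12 = 0.002928 hr

Final: 0.002928 hr


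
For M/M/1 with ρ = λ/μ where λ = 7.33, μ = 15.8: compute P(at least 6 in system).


ρ = 7.33/15.8 = 0.4639
P(N ≥ n) = ρ^n = 0.4639^6 = 0.009970

Final: 0.009970


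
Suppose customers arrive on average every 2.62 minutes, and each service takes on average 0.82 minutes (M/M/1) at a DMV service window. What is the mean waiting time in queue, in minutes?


λ = 60/2.62 = 22.9008 /hr
μ = 60/0.82 = 73.1707 /hr
ρ = λ/μ = 22.9008/73.1707 = 0.3130
Wq = ρ/(μ−λ) = 0.3130/(73.1707−22.9008) = 0.006226 hr
In minutes: 0.006226·60 = 0.3736 min

Final: 0.3736 min


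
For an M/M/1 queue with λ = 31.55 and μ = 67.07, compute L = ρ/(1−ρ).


ρ = λ/μ = 31.55/67.07 = 0.4704
L = ρ/(1−ρ) = 0.4704/(1 − 0.4704) = 0.4704/0.5296 = 0.8882

Final: 0.8882


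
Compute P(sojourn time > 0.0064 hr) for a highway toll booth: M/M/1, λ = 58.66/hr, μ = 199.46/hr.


W ~ Exponential(μ−λ) for M/M/1.
μ − λ = 199.46 − 58.66 = 140.8000
P(W > t) = e^{−(μ−λ)t} = e^{−0.9011} = 0.406115

Final: 0.406115


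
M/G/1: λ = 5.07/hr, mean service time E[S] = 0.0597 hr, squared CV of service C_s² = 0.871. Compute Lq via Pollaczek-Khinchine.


ρ = λ·E[S] = 5.07·0.0597 = 0.3027
Lq = ρ²(1+C_s²)/(2(1−ρ)) = 0.09161·(1+0.871)/(2·0.6973)
= 0.09161·1.8710/1.3946 = 0.12291

Final: 0.12291


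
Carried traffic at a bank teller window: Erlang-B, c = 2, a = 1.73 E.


B(2,1.73) = 0.354068 (Erlang-B)
Carried load = a(1 − B) = 1.73·(1 − 0.354068) = 1.73·0.645932 = 1.1175 E

Final: 1.1175 Erlangs


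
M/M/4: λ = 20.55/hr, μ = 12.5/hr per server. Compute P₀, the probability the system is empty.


a = λ/μ = 20.55/12.5 = 1.6440; ρ = a/c = 0.4110
Σ_{k=0}^{3} a^k/k! (terms k=0..3) = 1.00000 + 1.64400 + 1.35137 + 0.74055 = 4.73592
Tail: a^4/(4!(1−ρ)) = 7.30478/(24·0.5890) = 0.51675
P₀ = 1/(4.73592 + 0.51675) = 1/5.25267 = 0.190379

Final: 0.190379


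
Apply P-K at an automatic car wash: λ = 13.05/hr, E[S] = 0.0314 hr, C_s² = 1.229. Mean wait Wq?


ρ = λ·E[S] = 13.05·0.0314 = 0.4098
E[S²] = E[S]²(1+C_s²) = 0.0314²·(1+1.229) = 0.002198
Wq = λ·E[S²]/(2(1−ρ)) = 13.05·0.002198/(2·0.5902) = 0.02430 hr

Final: 0.02430 hr


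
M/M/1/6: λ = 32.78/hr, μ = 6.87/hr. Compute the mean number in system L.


ρ = 32.78/6.87 = 4.7715
L = ρ[1 − (K+1)ρ^K + Kρ^(K+1)] / [(1−ρ)(1−ρ^(K+1))]
Numerator: 4.7715·(1 − 7·11800.849537 + 6·56307.401428) = 1217867.475716
Denominator: (-3.7715)·(-56306.401428) = 212357.912809
L = 1217867.475716/212357.912809 = 5.7350

Final: 5.7350


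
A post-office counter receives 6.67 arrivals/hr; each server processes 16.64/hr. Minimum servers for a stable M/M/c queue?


Stability requires cμ > λ ⇔ c > λ/μ.
λ/μ = 6.67/16.64 = 0.4008
Minimum integer c = ⌊0.4008⌋ + 1 = 1
Check: 1·16.64 = 16.64 > 6.67, while 0·16.64 = 0.00 ≤ 6.67

Final: 1 servers


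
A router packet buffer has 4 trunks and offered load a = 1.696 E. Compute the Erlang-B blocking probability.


B(c,a) = (a^c/c!) / Σ_{k=0}^{c} a^k/k!
a^4/4! = 0.344740
Σ terms (k=0..4): 1.00000 + 1.69600 + 1.43821 + 0.81307 + 0.34474 = 5.292015
B = 0.344740/5.292015 = 0.065143

Final: 0.065143


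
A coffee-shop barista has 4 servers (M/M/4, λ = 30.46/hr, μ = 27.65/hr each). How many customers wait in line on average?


a = λ/μ = 1.1016; ρ = a/4 = 0.2754
P₀ = 0.331573
Lq = P₀·a^c·ρ / (c!·(1−ρ)²) = 0.331573·1.47278·0.2754/(24·0.52504)
= 0.01067

Final: 0.01067


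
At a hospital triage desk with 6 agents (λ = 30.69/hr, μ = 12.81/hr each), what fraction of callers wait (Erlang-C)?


a = λ/μ = 2.3958; ρ = a/6 = 0.3993
P₀ = 0.090701 (from M/M/c formula)
C(c,a) = [a^c/(c!(1−ρ))]·P₀ = [189.09783/(720·0.6007)]·0.090701
= 0.43721·0.090701 = 0.039656

Final: 0.039656


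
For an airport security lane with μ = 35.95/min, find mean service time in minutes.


Mean service time = 1/μ = 1/35.95 minute = 0.02782 minute
In minutes: 0.02782 × 1 = 0.02782 min

Final: 0.02782 min


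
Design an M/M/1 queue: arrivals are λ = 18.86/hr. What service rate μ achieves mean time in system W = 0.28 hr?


W = 1/(μ−λ) ⇒ μ − λ = 1/W = 1/0.28 = 3.5714
μ = λ + 1/W = 18.86 + 3.5714 = 22.4314 per hr

Final: 22.4314 /hr


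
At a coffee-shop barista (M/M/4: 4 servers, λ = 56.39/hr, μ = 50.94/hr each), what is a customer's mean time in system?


a = 1.1070; ρ = 0.2767; P₀ = 0.329783
Lq = P₀·a^c·ρ/(c!(1−ρ)²) = 0.01092
Wq = Lq/λ = 0.01092/56.39 = 0.0001936 hr
W = Wq + 1/μ = 0.0001936 + 0.01963 = 0.01982 hr

Final: 0.01982 hr


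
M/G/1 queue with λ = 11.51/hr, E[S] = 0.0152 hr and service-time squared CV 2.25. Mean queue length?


ρ = λ·E[S] = 11.51·0.0152 = 0.1750
Lq = ρ²(1+C_s²)/(2(1−ρ)) = 0.03061·(1+2.25)/(2·0.8250)
= 0.03061·3.2500/1.6501 = 0.06029

Final: 0.06029


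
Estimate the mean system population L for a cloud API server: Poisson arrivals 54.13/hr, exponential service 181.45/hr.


ρ = λ/μ = 54.13/181.45 = 0.2983
L = ρ/(1−ρ) = 0.2983/(1 − 0.2983) = 0.2983/0.7017 = 0.4251

Final: 0.4251


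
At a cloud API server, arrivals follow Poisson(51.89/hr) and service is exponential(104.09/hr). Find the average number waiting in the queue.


ρ = 51.89/104.09 = 0.4985
Lq = ρ²/(1−ρ) = 0.2485/0.5015 = 0.4956

Final: 0.4956


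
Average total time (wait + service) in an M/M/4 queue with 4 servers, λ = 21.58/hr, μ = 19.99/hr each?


a = 1.0795; ρ = 0.2699; P₀ = 0.339048
Lq = P₀·a^c·ρ/(c!(1−ρ)²) = 0.009714
Wq = Lq/λ = 0.009714/21.58 = 0.0004501 hr
W = Wq + 1/μ = 0.0004501 + 0.05003 = 0.05048 hr

Final: 0.05048 hr


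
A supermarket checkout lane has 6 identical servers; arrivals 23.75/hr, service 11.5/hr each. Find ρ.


ρ = λ/(cμ) = 23.75/(6·11.5) = 23.75/69.00 = 0.3442

Final: 0.3442


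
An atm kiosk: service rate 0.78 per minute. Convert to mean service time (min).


Mean service time = 1/μ = 1/0.78 minute = 1.28205 minute
In minutes: 1.28205 × 1 = 1.2821 min

Final: 1.2821 min


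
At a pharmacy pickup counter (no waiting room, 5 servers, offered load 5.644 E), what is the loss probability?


B(c,a) = (a^c/c!) / Σ_{k=0}^{c} a^k/k!
a^5/5! = 47.725862
Σ terms (k=0..5): 1.00000 + 5.64400 + 15.92737 + 29.96469 + 42.28018 + 47.72586 = 142.542093
B = 47.725862/142.542093 = 0.334819

Final: 0.334819


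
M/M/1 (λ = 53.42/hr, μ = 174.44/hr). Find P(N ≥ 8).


ρ = 53.42/174.44 = 0.3062
P(N ≥ n) = ρ^n = 0.3062^8 = 0.00007735

Final: 0.00007735


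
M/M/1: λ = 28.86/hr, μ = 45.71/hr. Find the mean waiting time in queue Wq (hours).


ρ = 28.86/45.71 = 0.6314
Wq = ρ/(μ−λ) = 0.6314/(45.71 − 28.86) = 0.6314/16.85 = 0.03747 hr

Final: 0.03747 hr


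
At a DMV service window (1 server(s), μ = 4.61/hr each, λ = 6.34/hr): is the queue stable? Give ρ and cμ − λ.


Total capacity cμ = 1·4.61 = 4.61/hr
ρ = λ/(cμ) = 6.34/4.61 = 1.3753
Stable ⇔ ρ < 1: NO
Spare capacity = cμ − λ = 4.61 − 6.34 = -1.73/hr

Final: ρ = 1.3753; unstable; margin = -1.73/hr


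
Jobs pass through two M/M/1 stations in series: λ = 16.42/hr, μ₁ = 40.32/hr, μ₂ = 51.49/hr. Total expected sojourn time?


Each node sees arrival rate λ = 16.42/hr (tandem ⇒ throughput preserved).
W₁ = 1/(μ₁−λ) = 1/(40.32−16.42) = 0.04184 hr
W₂ = 1/(μ₂−λ) = 1/(51.49−16.42) = 0.02851 hr
W_total = W₁ + W₂ = 0.04184 + 0.02851 = 0.07036 hr

Final: 0.07036 hr


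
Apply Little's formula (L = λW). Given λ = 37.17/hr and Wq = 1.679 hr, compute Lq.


Lq = λWq = 37.17·1.679 = 62.4084

Final: 62.4084


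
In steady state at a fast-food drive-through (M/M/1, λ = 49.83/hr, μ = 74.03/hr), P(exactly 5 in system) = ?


ρ = 49.83/74.03 = 0.6731
P_n = (1−ρ)·ρ^n = (1 − 0.6731)·0.6731^5 = 0.3269·0.138171 = 0.045167

Final: 0.045167


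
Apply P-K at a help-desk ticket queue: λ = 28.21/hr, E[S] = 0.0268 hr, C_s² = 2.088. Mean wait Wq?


ρ = λ·E[S] = 28.21·0.0268 = 0.7560
E[S²] = E[S]²(1+C_s²) = 0.0268²·(1+2.088) = 0.002218
Wq = λ·E[S²]/(2(1−ρ)) = 28.21·0.002218/(2·0.2440) = 0.12823 hr

Final: 0.12823 hr


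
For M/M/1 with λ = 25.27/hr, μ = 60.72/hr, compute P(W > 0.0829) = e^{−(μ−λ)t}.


W ~ Exponential(μ−λ) for M/M/1.
μ − λ = 60.72 − 25.27 = 35.4500
P(W > t) = e^{−(μ−λ)t} = e^{−2.9388} = 0.052929

Final: 0.052929


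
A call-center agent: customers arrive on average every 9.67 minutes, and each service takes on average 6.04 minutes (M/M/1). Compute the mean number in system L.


λ = 60/9.67 = 6.2048 /hr
μ = 60/6.04 = 9.9338 /hr
ρ = λ/μ = 6.2048/9.9338 = 0.6246
L = ρ/(1−ρ) = 0.6246/0.3754 = 1.6639

Final: 1.6639


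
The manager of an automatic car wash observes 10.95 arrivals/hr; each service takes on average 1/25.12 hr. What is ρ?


ρ = λ/μ = 10.95/25.12 = 0.4359

Final: 0.4359


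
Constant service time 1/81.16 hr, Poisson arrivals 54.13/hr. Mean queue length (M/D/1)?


ρ = 54.13/81.16 = 0.6670
M/D/1: Lq = ρ²/(2(1−ρ)) = 0.4448/(2·0.3330) = 0.66782

Final: 0.66782


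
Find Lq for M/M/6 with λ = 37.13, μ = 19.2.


a = λ/μ = 1.9339; ρ = a/6 = 0.3223
P₀ = 0.144416
Lq = P₀·a^c·ρ / (c!·(1−ρ)²) = 0.144416·52.30489·0.3223/(720·0.45927)
= 0.007363

Final: 0.007363


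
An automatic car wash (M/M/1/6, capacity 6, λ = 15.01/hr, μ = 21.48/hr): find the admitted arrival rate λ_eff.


ρ = 0.6988; P_K = (1−ρ)ρ^6/(1−ρ^7) = 0.038177
λ_eff = λ(1 − P_K) = 15.01·(1 − 0.038177) = 15.01·0.961823 = 14.4370 /hr

Final: 14.4370 /hr


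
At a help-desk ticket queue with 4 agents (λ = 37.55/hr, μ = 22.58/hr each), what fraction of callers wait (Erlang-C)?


a = λ/μ = 1.6630; ρ = a/4 = 0.4157
P₀ = 0.186650 (from M/M/c formula)
C(c,a) = [a^c/(c!(1−ρ))]·P₀ = [7.64793/(24·0.5843)]·0.186650
= 0.54542·0.186650 = 0.101802

Final: 0.101802


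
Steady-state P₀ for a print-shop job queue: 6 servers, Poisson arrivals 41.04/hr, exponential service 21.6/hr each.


a = λ/μ = 41.04/21.6 = 1.9000; ρ = a/c = 0.3167
Σ_{k=0}^{5} a^k/k! (terms k=0..5) = 1.00000 + 1.90000 + 1.80500 + 1.14317 + 0.54300 + 0.20634 = 6.59751
Tail: a^6/(6!(1−ρ)) = 47.04588/(720·0.6833) = 0.09562
P₀ = 1/(6.59751 + 0.09562) = 1/6.69313 = 0.149407

Final: 0.149407


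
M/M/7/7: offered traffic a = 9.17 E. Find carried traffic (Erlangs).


B(7,9.17) = 0.370065 (Erlang-B)
Carried load = a(1 − B) = 9.17·(1 − 0.370065) = 9.17·0.629935 = 5.7765 E

Final: 5.7765 Erlangs


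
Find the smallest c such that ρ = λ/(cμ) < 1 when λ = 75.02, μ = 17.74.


Stability requires cμ > λ ⇔ c > λ/μ.
λ/μ = 75.02/17.74 = 4.2289
Minimum integer c = ⌊4.2289⌋ + 1 = 5
Check: 5·17.74 = 88.70 > 75.02, while 4·17.74 = 70.96 ≤ 75.02

Final: 5 servers


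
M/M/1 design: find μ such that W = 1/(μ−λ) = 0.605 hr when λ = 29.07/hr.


W = 1/(μ−λ) ⇒ μ − λ = 1/W = 1/0.605 = 1.6529
μ = λ + 1/W = 29.07 + 1.6529 = 30.7229 per hr

Final: 30.7229 /hr


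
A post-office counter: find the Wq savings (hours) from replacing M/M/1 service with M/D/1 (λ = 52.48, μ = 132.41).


ρ = 52.48/132.41 = 0.3963
Wq(M/M/1) = ρ/(μ−λ) = 0.3963/79.93 = 0.004959 hr
Wq(M/D/1) = ρ/(2(μ−λ)) = 0.002479 hr
Savings = 0.004959 − 0.002479 = 0.002479 hr

Final: 0.002479 hr


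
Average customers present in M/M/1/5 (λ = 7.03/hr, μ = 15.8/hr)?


ρ = 7.03/15.8 = 0.4449
L = ρ[1 − (K+1)ρ^K + Kρ^(K+1)] / [(1−ρ)(1−ρ^(K+1))]
Numerator: 0.4449·(1 − 6·0.017438 + 5·0.007759) = 0.415645
Denominator: (0.5551)·(0.992241) = 0.550757
L = 0.415645/0.550757 = 0.7547

Final: 0.7547


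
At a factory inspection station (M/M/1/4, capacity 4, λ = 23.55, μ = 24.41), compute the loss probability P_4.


ρ = λ/μ = 23.55/24.41 = 0.9648
P_K = (1−ρ)ρ^K/(1−ρ^(K+1)) = (0.03523·0.866348)/(1 − 0.835826)
= 0.030523/0.164174 = 0.185916

Final: 0.185916


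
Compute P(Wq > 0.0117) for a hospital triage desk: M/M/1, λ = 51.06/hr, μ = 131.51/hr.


ρ = 51.06/131.51 = 0.3883
P(Wq > t) = ρ·e^{−(μ−λ)t} = 0.3883·e^{−0.9413}
= 0.3883·0.390134 = 0.151473

Final: 0.151473


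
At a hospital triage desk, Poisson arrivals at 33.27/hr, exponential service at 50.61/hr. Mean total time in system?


W = 1/(μ−λ) = 1/(50.61 − 33.27) = 1/17.34 = 0.05767 hr

Final: 0.05767 hr


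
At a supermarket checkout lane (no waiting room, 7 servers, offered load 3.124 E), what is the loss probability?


B(c,a) = (a^c/c!) / Σ_{k=0}^{c} a^k/k!
a^7/7! = 0.576165
Σ terms (k=0..7): 1.00000 + 3.12400 + 4.87969 + 5.08138 + 3.96856 + 2.47956 + 1.29102 + 0.57616 = 22.400371
B = 0.576165/22.400371 = 0.025721

Final: 0.025721


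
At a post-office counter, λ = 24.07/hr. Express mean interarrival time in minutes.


Mean interarrival time = 1/λ = 1/24.07 hour = 0.04155 hour
In minutes: 0.04155 × 60 = 2.4927 min

Final: 2.4927 min


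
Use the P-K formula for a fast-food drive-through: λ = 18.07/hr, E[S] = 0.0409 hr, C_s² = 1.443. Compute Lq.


ρ = λ·E[S] = 18.07·0.0409 = 0.7391
Lq = ρ²(1+C_s²)/(2(1−ρ)) = 0.5462·(1+1.443)/(2·0.2609)
= 0.5462·2.4430/0.5219 = 2.55694

Final: 2.55694


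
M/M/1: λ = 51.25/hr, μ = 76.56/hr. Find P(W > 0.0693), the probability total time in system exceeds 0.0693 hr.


W ~ Exponential(μ−λ) for M/M/1.
μ − λ = 76.56 − 51.25 = 25.3100
P(W > t) = e^{−(μ−λ)t} = e^{−1.7540} = 0.173083

Final: 0.173083


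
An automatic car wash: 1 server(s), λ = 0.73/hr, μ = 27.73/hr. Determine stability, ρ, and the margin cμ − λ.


Total capacity cμ = 1·27.73 = 27.73/hr
ρ = λ/(cμ) = 0.73/27.73 = 0.02633
Stable ⇔ ρ < 1: YES
Spare capacity = cμ − λ = 27.73 − 0.73 = 27.00/hr

Final: ρ = 0.02633; stable; margin = 27.00/hr


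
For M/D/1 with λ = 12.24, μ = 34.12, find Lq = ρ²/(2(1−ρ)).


ρ = 12.24/34.12 = 0.3587
M/D/1: Lq = ρ²/(2(1−ρ)) = 0.1287/(2·0.6413) = 0.10034

Final: 0.10034


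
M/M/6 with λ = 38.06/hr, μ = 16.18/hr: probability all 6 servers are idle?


a = λ/μ = 38.06/16.18 = 2.3523; ρ = a/c = 0.3920
Σ_{k=0}^{5} a^k/k! (terms k=0..5) = 1.00000 + 2.35229 + 2.76663 + 2.16930 + 1.27570 + 0.60016 = 10.16408
Tail: a^6/(6!(1−ρ)) = 169.41100/(720·0.6080) = 0.38703
P₀ = 1/(10.16408 + 0.38703) = 1/10.55111 = 0.094777

Final: 0.094777


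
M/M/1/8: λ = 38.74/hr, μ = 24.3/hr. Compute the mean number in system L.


ρ = 38.74/24.3 = 1.5942
L = ρ[1 − (K+1)ρ^K + Kρ^(K+1)] / [(1−ρ)(1−ρ^(K+1))]
Numerator: 1.5942·(1 − 9·41.727920 + 8·66.524265) = 251.320307
Denominator: (-0.5942)·(-65.524265) = 38.937053
L = 251.320307/38.937053 = 6.4545

Final: 6.4545


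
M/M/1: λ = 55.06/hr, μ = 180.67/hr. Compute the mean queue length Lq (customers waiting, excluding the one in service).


ρ = 55.06/180.67 = 0.3048
Lq = ρ²/(1−ρ) = 0.09288/0.6952 = 0.1336

Final: 0.1336


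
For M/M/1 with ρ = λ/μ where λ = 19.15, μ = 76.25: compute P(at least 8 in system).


ρ = 19.15/76.25 = 0.2511
P(N ≥ n) = ρ^n = 0.2511^8 = 0.00001583

Final: 0.00001583


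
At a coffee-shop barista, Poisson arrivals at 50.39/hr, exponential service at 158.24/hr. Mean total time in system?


W = 1/(μ−λ) = 1/(158.24 − 50.39) = 1/107.85 = 0.009272 hr

Final: 0.009272 hr


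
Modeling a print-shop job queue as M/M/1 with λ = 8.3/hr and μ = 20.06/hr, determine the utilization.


ρ = λ/μ = 8.3/20.06 = 0.4138

Final: 0.4138


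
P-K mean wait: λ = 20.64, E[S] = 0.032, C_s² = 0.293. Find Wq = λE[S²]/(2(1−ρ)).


ρ = λ·E[S] = 20.64·0.032 = 0.6605
E[S²] = E[S]²(1+C_s²) = 0.032²·(1+0.293) = 0.001324
Wq = λ·E[S²]/(2(1−ρ)) = 20.64·0.001324/(2·0.3395) = 0.04025 hr

Final: 0.04025 hr


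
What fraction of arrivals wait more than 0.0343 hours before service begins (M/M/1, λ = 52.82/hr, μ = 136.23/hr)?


ρ = 52.82/136.23 = 0.3877
P(Wq > t) = ρ·e^{−(μ−λ)t} = 0.3877·e^{−2.8610}
= 0.3877·0.057214 = 0.022183

Final: 0.022183


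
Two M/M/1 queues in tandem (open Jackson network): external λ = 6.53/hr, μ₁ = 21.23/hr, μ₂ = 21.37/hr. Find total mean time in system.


Each node sees arrival rate λ = 6.53/hr (tandem ⇒ throughput preserved).
W₁ = 1/(μ₁−λ) = 1/(21.23−6.53) = 0.06803 hr
W₂ = 1/(μ₂−λ) = 1/(21.37−6.53) = 0.06739 hr
W_total = W₁ + W₂ = 0.06803 + 0.06739 = 0.13541 hr

Final: 0.13541 hr


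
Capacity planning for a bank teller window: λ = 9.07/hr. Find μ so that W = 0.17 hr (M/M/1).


W = 1/(μ−λ) ⇒ μ − λ = 1/W = 1/0.17 = 5.8824
μ = λ + 1/W = 9.07 + 5.8824 = 14.9524 per hr

Final: 14.9524 /hr


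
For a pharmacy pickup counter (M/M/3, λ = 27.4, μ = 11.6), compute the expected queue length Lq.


a = λ/μ = 2.3621; ρ = a/3 = 0.7874
P₀ = 0.060675
Lq = P₀·a^c·ρ / (c!·(1−ρ)²) = 0.060675·13.17886·0.7874/(6·0.04522)
= 2.32063

Final: 2.32063


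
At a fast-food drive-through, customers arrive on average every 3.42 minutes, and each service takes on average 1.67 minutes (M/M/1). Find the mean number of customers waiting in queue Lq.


λ = 60/3.42 = 17.5439 /hr
μ = 60/1.67 = 35.9281 /hr
ρ = λ/μ = 17.5439/35.9281 = 0.4883
Lq = ρ²/(1−ρ) = 0.2384/0.5117 = 0.4660

Final: 0.4660


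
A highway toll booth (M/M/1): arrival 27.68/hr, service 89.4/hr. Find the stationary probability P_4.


ρ = 27.68/89.4 = 0.3096
P_n = (1−ρ)·ρ^n = (1 − 0.3096)·0.3096^4 = 0.6904·0.009190 = 0.006345

Final: 0.006345


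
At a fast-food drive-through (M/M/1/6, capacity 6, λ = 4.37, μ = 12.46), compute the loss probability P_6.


ρ = λ/μ = 4.37/12.46 = 0.3507
P_K = (1−ρ)ρ^K/(1−ρ^(K+1)) = (0.6493·0.001861)/(1 − 0.0006527)
= 0.001208/0.999347 = 0.001209

Final: 0.001209


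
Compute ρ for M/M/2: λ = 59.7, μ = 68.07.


ρ = λ/(cμ) = 59.7/(2·68.07) = 59.7/136.14 = 0.4385

Final: 0.4385


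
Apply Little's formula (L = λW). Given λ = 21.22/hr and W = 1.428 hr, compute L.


L = λW = 21.22·1.428 = 30.3022

Final: 30.3022


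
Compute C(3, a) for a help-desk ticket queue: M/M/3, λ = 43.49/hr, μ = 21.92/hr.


a = λ/μ = 1.9840; ρ = a/3 = 0.6613
P₀ = 0.113690 (from M/M/c formula)
C(c,a) = [a^c/(c!(1−ρ))]·P₀ = [7.80992/(6·0.3387)]·0.113690
= 3.84359·0.113690 = 0.436979

Final: 0.436979


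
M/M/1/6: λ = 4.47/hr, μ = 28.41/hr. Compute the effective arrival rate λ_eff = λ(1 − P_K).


ρ = 0.1573; P_K = (1−ρ)ρ^6/(1−ρ^7) = 0.00001278
λ_eff = λ(1 − P_K) = 4.47·(1 − 0.00001278) = 4.47·0.999987 = 4.4699 /hr

Final: 4.4699 /hr


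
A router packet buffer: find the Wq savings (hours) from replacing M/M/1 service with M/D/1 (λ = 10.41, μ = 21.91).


ρ = 10.41/21.91 = 0.4751
Wq(M/M/1) = ρ/(μ−λ) = 0.4751/11.50 = 0.04132 hr
Wq(M/D/1) = ρ/(2(μ−λ)) = 0.02066 hr
Savings = 0.04132 − 0.02066 = 0.02066 hr

Final: 0.02066 hr


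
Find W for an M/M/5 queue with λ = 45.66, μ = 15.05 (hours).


a = 3.0339; ρ = 0.6068; P₀ = 0.044908
Lq = P₀·a^c·ρ/(c!(1−ρ)²) = 0.37748
Wq = Lq/λ = 0.37748/45.66 = 0.008267 hr
W = Wq + 1/μ = 0.008267 + 0.06645 = 0.07471 hr

Final: 0.07471 hr


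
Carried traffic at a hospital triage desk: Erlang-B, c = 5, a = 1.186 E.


B(5,1.186) = 0.005981 (Erlang-B)
Carried load = a(1 − B) = 1.186·(1 − 0.005981) = 1.186·0.994019 = 1.1789 E

Final: 1.1789 Erlangs


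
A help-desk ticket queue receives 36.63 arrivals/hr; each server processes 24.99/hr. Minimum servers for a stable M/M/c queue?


Stability requires cμ > λ ⇔ c > λ/μ.
λ/μ = 36.63/24.99 = 1.4658
Minimum integer c = ⌊1.4658⌋ + 1 = 2
Check: 2·24.99 = 49.98 > 36.63, while 1·24.99 = 24.99 ≤ 36.63

Final: 2 servers


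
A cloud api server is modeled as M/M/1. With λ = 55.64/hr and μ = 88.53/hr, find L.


ρ = λ/μ = 55.64/88.53 = 0.6285
L = ρ/(1−ρ) = 0.6285/(1 − 0.6285) = 0.6285/0.3715 = 1.6917

Final: 1.6917


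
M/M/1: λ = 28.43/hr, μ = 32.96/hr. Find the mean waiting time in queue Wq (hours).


ρ = 28.43/32.96 = 0.8626
Wq = ρ/(μ−λ) = 0.8626/(32.96 − 28.43) = 0.8626/4.53 = 0.1904 hr

Final: 0.1904 hr


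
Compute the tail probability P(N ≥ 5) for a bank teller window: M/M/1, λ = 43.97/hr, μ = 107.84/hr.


ρ = 43.97/107.84 = 0.4077
P(N ≥ n) = ρ^n = 0.4077^5 = 0.011269

Final: 0.011269


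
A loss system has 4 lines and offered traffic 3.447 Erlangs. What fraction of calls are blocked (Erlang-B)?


B(c,a) = (a^c/c!) / Σ_{k=0}^{c} a^k/k!
a^4/4! = 5.882391
Σ terms (k=0..4): 1.00000 + 3.44700 + 5.94090 + 6.82610 + 5.88239 = 23.096395
B = 5.882391/23.096395 = 0.254689

Final: 0.254689


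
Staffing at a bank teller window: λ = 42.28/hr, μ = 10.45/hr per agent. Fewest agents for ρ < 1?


Stability requires cμ > λ ⇔ c > λ/μ.
λ/μ = 42.28/10.45 = 4.0459
Minimum integer c = ⌊4.0459⌋ + 1 = 5
Check: 5·10.45 = 52.25 > 42.28, while 4·10.45 = 41.80 ≤ 42.28

Final: 5 servers


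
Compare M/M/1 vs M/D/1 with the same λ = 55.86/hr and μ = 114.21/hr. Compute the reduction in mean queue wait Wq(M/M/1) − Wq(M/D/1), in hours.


ρ = 55.86/114.21 = 0.4891
Wq(M/M/1) = ρ/(μ−λ) = 0.4891/58.35 = 0.008382 hr
Wq(M/D/1) = ρ/(2(μ−λ)) = 0.004191 hr
Savings = 0.008382 − 0.004191 = 0.004191 hr

Final: 0.004191 hr


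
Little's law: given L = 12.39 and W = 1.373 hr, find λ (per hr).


λ = L/W = 12.39/1.373 = 9.0240 /hr

Final: 9.0240 /hr


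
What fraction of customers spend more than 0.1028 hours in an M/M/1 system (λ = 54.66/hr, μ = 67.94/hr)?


W ~ Exponential(μ−λ) for M/M/1.
μ − λ = 67.94 − 54.66 = 13.2800
P(W > t) = e^{−(μ−λ)t} = e^{−1.3652} = 0.255334

Final: 0.255334


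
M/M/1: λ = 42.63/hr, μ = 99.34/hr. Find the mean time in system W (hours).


W = 1/(μ−λ) = 1/(99.34 − 42.63) = 1/56.71 = 0.01763 hr

Final: 0.01763 hr


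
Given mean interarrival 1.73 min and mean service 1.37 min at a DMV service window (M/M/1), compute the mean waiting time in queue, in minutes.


λ = 60/1.73 = 34.6821 /hr
μ = 60/1.37 = 43.7956 /hr
ρ = λ/μ = 34.6821/43.7956 = 0.7919
Wq = ρ/(μ−λ) = 0.7919/(43.7956−34.6821) = 0.08689 hr
In minutes: 0.08689·60 = 5.214 min

Final: 5.214 min


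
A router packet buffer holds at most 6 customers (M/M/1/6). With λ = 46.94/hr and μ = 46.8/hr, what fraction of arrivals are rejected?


ρ = λ/μ = 46.94/46.8 = 1.0030
P_K = (1−ρ)ρ^K/(1−ρ^(K+1)) = (-0.002991·1.018083)/(1 − 1.021129)
= -0.003046/-0.021129 = 0.144140

Final: 0.144140


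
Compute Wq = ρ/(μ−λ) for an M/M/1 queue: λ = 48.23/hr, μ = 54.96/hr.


ρ = 48.23/54.96 = 0.8775
Wq = ρ/(μ−λ) = 0.8775/(54.96 − 48.23) = 0.8775/6.73 = 0.1304 hr

Final: 0.1304 hr


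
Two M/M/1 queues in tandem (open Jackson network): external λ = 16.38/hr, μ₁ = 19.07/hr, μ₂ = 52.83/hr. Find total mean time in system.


Each node sees arrival rate λ = 16.38/hr (tandem ⇒ throughput preserved).
W₁ = 1/(μ₁−λ) = 1/(19.07−16.38) = 0.37175 hr
W₂ = 1/(μ₂−λ) = 1/(52.83−16.38) = 0.02743 hr
W_total = W₁ + W₂ = 0.37175 + 0.02743 = 0.39918 hr

Final: 0.39918 hr


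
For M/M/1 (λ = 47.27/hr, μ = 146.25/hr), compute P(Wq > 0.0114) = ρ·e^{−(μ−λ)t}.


ρ = 47.27/146.25 = 0.3232
P(Wq > t) = ρ·e^{−(μ−λ)t} = 0.3232·e^{−1.1284}
= 0.3232·0.323560 = 0.104579

Final: 0.104579


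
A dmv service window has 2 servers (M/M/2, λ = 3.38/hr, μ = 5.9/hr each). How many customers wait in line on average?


a = λ/μ = 0.5729; ρ = a/2 = 0.2864
P₀ = 0.554677
Lq = P₀·a^c·ρ / (c!·(1−ρ)²) = 0.554677·0.32819·0.2864/(2·0.50917)
= 0.05121

Final: 0.05121


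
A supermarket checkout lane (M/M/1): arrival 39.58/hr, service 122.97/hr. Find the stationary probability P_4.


ρ = 39.58/122.97 = 0.3219
P_n = (1−ρ)·ρ^n = (1 − 0.3219)·0.3219^4 = 0.6781·0.010733 = 0.007278

Final: 0.007278


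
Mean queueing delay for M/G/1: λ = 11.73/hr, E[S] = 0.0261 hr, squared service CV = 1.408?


ρ = λ·E[S] = 11.73·0.0261 = 0.3062
E[S²] = E[S]²(1+C_s²) = 0.0261²·(1+1.408) = 0.001640
Wq = λ·E[S²]/(2(1−ρ)) = 11.73·0.001640/(2·0.6938) = 0.01387 hr

Final: 0.01387 hr


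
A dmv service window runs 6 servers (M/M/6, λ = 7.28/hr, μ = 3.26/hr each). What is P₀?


a = λ/μ = 7.28/3.26 = 2.2331; ρ = a/c = 0.3722
Σ_{k=0}^{5} a^k/k! (terms k=0..5) = 1.00000 + 2.23313 + 2.49343 + 1.85605 + 1.03620 + 0.46279 = 9.08161
Tail: a^6/(6!(1−ρ)) = 124.01742/(720·0.6278) = 0.27436
P₀ = 1/(9.08161 + 0.27436) = 1/9.35597 = 0.106884

Final: 0.106884


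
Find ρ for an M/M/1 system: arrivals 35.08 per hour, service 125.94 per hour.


ρ = λ/μ = 35.08/125.94 = 0.2785

Final: 0.2785


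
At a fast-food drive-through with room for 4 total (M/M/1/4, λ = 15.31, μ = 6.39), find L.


ρ = 15.31/6.39 = 2.3959
L = ρ[1 − (K+1)ρ^K + Kρ^(K+1)] / [(1−ρ)(1−ρ^(K+1))]
Numerator: 2.3959·(1 − 5·32.953180 + 4·78.953550) = 364.297259
Denominator: (-1.3959)·(-77.953550) = 108.817788
L = 364.297259/108.817788 = 3.3478

Final: 3.3478


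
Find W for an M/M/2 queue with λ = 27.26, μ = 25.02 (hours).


a = 1.0895; ρ = 0.5448; P₀ = 0.294696
Lq = P₀·a^c·ρ/(c!(1−ρ)²) = 0.45979
Wq = Lq/λ = 0.45979/27.26 = 0.01687 hr
W = Wq + 1/μ = 0.01687 + 0.03997 = 0.05683 hr

Final: 0.05683 hr


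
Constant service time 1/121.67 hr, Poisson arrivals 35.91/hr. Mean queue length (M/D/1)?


ρ = 35.91/121.67 = 0.2951
M/D/1: Lq = ρ²/(2(1−ρ)) = 0.08711/(2·0.7049) = 0.06179

Final: 0.06179


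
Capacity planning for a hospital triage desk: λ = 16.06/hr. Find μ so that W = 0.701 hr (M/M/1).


W = 1/(μ−λ) ⇒ μ − λ = 1/W = 1/0.701 = 1.4265
μ = λ + 1/W = 16.06 + 1.4265 = 17.4865 per hr

Final: 17.4865 /hr


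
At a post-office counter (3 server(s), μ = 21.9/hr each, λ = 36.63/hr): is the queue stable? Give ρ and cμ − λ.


Total capacity cμ = 3·21.9 = 65.70/hr
ρ = λ/(cμ) = 36.63/65.70 = 0.5575
Stable ⇔ ρ < 1: YES
Spare capacity = cμ − λ = 65.70 − 36.63 = 29.07/hr

Final: ρ = 0.5575; stable; margin = 29.07/hr


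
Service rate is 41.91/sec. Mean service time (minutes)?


Mean service time = 1/μ = 1/41.91 second = 0.02386 second
In minutes: 0.02386 × 0.0166667 = 0.0003977 min

Final: 0.0003977 min


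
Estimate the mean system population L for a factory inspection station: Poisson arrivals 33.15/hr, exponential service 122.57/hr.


ρ = λ/μ = 33.15/122.57 = 0.2705
L = ρ/(1−ρ) = 0.2705/(1 − 0.2705) = 0.2705/0.7295 = 0.3707

Final: 0.3707


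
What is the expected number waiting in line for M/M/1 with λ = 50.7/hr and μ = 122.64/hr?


ρ = 50.7/122.64 = 0.4134
Lq = ρ²/(1−ρ) = 0.1709/0.5866 = 0.2913

Final: 0.2913


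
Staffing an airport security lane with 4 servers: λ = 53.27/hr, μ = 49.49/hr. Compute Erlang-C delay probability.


a = λ/μ = 1.0764; ρ = a/4 = 0.2691
P₀ = 0.340131 (from M/M/c formula)
C(c,a) = [a^c/(c!(1−ρ))]·P₀ = [1.34234/(24·0.7309)]·0.340131
= 0.07652·0.340131 = 0.026028

Final: 0.026028


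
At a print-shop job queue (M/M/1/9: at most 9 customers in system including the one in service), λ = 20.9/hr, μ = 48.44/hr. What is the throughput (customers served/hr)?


ρ = 0.4315; P_K = (1−ρ)ρ^9/(1−ρ^10) = 0.0002947
λ_eff = λ(1 − P_K) = 20.9·(1 − 0.0002947) = 20.9·0.999705 = 20.8938 /hr

Final: 20.8938 /hr


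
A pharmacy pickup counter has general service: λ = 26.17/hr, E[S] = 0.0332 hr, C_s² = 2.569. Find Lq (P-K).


ρ = λ·E[S] = 26.17·0.0332 = 0.8688
Lq = ρ²(1+C_s²)/(2(1−ρ)) = 0.7549·(1+2.569)/(2·0.1312)
= 0.7549·3.5690/0.2623 = 10.27098

Final: 10.27098


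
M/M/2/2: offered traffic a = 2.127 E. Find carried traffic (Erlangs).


B(2,2.127) = 0.419751 (Erlang-B)
Carried load = a(1 − B) = 2.127·(1 − 0.419751) = 2.127·0.580249 = 1.2342 E

Final: 1.2342 Erlangs


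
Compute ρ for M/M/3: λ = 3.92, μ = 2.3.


ρ = λ/(cμ) = 3.92/(3·2.3) = 3.92/6.90 = 0.5681

Final: 0.5681


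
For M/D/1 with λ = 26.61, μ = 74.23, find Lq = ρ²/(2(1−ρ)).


ρ = 26.61/74.23 = 0.3585
M/D/1: Lq = ρ²/(2(1−ρ)) = 0.1285/(2·0.6415) = 0.10016

Final: 0.10016


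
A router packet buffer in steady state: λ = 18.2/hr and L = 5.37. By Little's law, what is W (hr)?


W = L/λ = 5.37/18.2 = 0.2951 hr

Final: 0.2951 hr


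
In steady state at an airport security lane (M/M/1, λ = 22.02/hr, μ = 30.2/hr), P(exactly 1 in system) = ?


ρ = 22.02/30.2 = 0.7291
P_n = (1−ρ)·ρ^n = (1 − 0.7291)·0.7291^1 = 0.2709·0.729139 = 0.197495

Final: 0.197495


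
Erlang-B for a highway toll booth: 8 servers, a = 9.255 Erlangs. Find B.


B(c,a) = (a^c/c!) / Σ_{k=0}^{c} a^k/k!
a^8/8! = 1335.029497
Σ terms (k=0..8): 1.00000 + 9.25500 + 42.82751 + 132.12288 + 305.69930 + 565.84941 + 872.82272 + 1153.99632 + 1335.02950 = 4418.602645
B = 1335.029497/4418.602645 = 0.302138

Final: 0.302138


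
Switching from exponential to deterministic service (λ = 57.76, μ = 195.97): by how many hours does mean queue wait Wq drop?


ρ = 57.76/195.97 = 0.2947
Wq(M/M/1) = ρ/(μ−λ) = 0.2947/138.21 = 0.002133 hr
Wq(M/D/1) = ρ/(2(μ−λ)) = 0.001066 hr
Savings = 0.002133 − 0.001066 = 0.001066 hr

Final: 0.001066 hr


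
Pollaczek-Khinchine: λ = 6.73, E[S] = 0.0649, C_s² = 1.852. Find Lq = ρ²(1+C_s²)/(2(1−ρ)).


ρ = λ·E[S] = 6.73·0.0649 = 0.4368
Lq = ρ²(1+C_s²)/(2(1−ρ)) = 0.1908·(1+1.852)/(2·0.5632)
= 0.1908·2.8520/1.1264 = 0.48301

Final: 0.48301


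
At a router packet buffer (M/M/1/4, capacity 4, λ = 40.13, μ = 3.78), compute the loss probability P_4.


ρ = λ/μ = 40.13/3.78 = 10.6164
P_K = (1−ρ)ρ^K/(1−ρ^(K+1)) = (-9.6164·12703.091888)/(1 − 134861.131608)
= -122158.039720/-134860.131608 = 0.905813

Final: 0.905813


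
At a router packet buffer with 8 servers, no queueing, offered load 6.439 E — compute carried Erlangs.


B(8,6.439) = 0.146617 (Erlang-B)
Carried load = a(1 − B) = 6.439·(1 − 0.146617) = 6.439·0.853383 = 5.4949 E

Final: 5.4949 Erlangs


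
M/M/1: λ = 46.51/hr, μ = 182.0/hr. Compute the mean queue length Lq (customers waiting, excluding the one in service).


ρ = 46.51/182.0 = 0.2555
Lq = ρ²/(1−ρ) = 0.06531/0.7445 = 0.08772

Final: 0.08772


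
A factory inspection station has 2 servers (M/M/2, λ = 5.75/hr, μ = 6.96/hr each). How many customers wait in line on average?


a = λ/μ = 0.8261; ρ = a/2 = 0.4131
P₀ = 0.415353
Lq = P₀·a^c·ρ / (c!·(1−ρ)²) = 0.415353·0.68252·0.4131/(2·0.34448)
= 0.16997

Final: 0.16997


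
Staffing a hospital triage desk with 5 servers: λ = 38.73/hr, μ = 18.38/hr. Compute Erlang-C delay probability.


a = λ/μ = 2.1072; ρ = a/5 = 0.4214
P₀ = 0.120387 (from M/M/c formula)
C(c,a) = [a^c/(c!(1−ρ))]·P₀ = [41.54416/(120·0.5786)]·0.120387
= 0.59838·0.120387 = 0.072037

Final: 0.072037


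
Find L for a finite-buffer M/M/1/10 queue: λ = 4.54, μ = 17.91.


ρ = 4.54/17.91 = 0.2535
L = ρ[1 − (K+1)ρ^K + Kρ^(K+1)] / [(1−ρ)(1−ρ^(K+1))]
Numerator: 0.2535·(1 − 11·0.000001095 + 10·0.0000002777) = 0.253487
Denominator: (0.7465)·(1.000000) = 0.746510
L = 0.253487/0.746510 = 0.3396

Final: 0.3396


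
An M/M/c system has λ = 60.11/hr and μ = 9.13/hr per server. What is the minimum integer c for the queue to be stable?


Stability requires cμ > λ ⇔ c > λ/μ.
λ/μ = 60.11/9.13 = 6.5838
Minimum integer c = ⌊6.5838⌋ + 1 = 7
Check: 7·9.13 = 63.91 > 60.11, while 6·9.13 = 54.78 ≤ 60.11

Final: 7 servers


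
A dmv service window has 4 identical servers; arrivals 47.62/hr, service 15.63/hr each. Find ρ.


ρ = λ/(cμ) = 47.62/(4·15.63) = 47.62/62.52 = 0.7617

Final: 0.7617


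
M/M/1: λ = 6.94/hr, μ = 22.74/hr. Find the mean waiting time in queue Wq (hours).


ρ = 6.94/22.74 = 0.3052
Wq = ρ/(μ−λ) = 0.3052/(22.74 − 6.94) = 0.3052/15.80 = 0.01932 hr

Final: 0.01932 hr


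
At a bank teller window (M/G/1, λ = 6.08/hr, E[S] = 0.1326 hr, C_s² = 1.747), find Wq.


ρ = λ·E[S] = 6.08·0.1326 = 0.8062
E[S²] = E[S]²(1+C_s²) = 0.1326²·(1+1.747) = 0.048300
Wq = λ·E[S²]/(2(1−ρ)) = 6.08·0.048300/(2·0.1938) = 0.75768 hr

Final: 0.75768 hr


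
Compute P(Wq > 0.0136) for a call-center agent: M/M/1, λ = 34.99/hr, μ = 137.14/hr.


ρ = 34.99/137.14 = 0.2551
P(Wq > t) = ρ·e^{−(μ−λ)t} = 0.2551·e^{−1.3892}
= 0.2551·0.249265 = 0.063598

Final: 0.063598


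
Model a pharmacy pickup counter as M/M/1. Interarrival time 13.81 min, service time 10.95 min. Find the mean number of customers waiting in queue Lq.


λ = 60/13.81 = 4.3447 /hr
μ = 60/10.95 = 5.4795 /hr
ρ = λ/μ = 4.3447/5.4795 = 0.7929
Lq = ρ²/(1−ρ) = 0.6287/0.2071 = 3.0358

Final: 3.0358


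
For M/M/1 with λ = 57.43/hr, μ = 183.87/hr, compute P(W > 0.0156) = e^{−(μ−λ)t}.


W ~ Exponential(μ−λ) for M/M/1.
μ − λ = 183.87 − 57.43 = 126.4400
P(W > t) = e^{−(μ−λ)t} = e^{−1.9725} = 0.139114

Final: 0.139114


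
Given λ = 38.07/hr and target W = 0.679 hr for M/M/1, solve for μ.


W = 1/(μ−λ) ⇒ μ − λ = 1/W = 1/0.679 = 1.4728
μ = λ + 1/W = 38.07 + 1.4728 = 39.5428 per hr

Final: 39.5428 /hr


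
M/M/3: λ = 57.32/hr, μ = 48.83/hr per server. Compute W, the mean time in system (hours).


a = 1.1739; ρ = 0.3913; P₀ = 0.302504
Lq = P₀·a^c·ρ/(c!(1−ρ)²) = 0.08612
Wq = Lq/λ = 0.08612/57.32 = 0.001502 hr
W = Wq + 1/μ = 0.001502 + 0.02048 = 0.02198 hr

Final: 0.02198 hr


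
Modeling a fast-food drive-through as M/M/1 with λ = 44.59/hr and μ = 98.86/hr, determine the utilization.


ρ = λ/μ = 44.59/98.86 = 0.4510

Final: 0.4510


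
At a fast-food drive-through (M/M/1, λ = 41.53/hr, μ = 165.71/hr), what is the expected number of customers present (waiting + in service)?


ρ = λ/μ = 41.53/165.71 = 0.2506
L = ρ/(1−ρ) = 0.2506/(1 − 0.2506) = 0.2506/0.7494 = 0.3344

Final: 0.3344


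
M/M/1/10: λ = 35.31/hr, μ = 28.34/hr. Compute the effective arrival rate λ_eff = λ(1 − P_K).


ρ = 1.2459; P_K = (1−ρ)ρ^10/(1−ρ^11) = 0.216685
λ_eff = λ(1 − P_K) = 35.31·(1 − 0.216685) = 35.31·0.783315 = 27.6588 /hr

Final: 27.6588 /hr


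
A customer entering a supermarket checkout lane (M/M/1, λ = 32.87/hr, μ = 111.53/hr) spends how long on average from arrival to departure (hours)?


W = 1/(μ−λ) = 1/(111.53 − 32.87) = 1/78.66 = 0.01271 hr

Final: 0.01271 hr


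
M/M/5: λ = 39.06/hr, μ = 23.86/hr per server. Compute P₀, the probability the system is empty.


a = λ/μ = 39.06/23.86 = 1.6370; ρ = a/c = 0.3274
Σ_{k=0}^{4} a^k/k! (terms k=0..4) = 1.00000 + 1.63705 + 1.33997 + 0.73120 + 0.29925 = 5.00746
Tail: a^5/(5!(1−ρ)) = 11.75734/(120·0.6726) = 0.14567
P₀ = 1/(5.00746 + 0.14567) = 1/5.15314 = 0.194057

Final: 0.194057


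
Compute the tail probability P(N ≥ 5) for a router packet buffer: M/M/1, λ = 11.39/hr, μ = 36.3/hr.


ρ = 11.39/36.3 = 0.3138
P(N ≥ n) = ρ^n = 0.3138^5 = 0.003041

Final: 0.003041


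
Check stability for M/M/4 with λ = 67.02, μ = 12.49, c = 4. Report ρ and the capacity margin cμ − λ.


Total capacity cμ = 4·12.49 = 49.96/hr
ρ = λ/(cμ) = 67.02/49.96 = 1.3415
Stable ⇔ ρ < 1: NO
Spare capacity = cμ − λ = 49.96 − 67.02 = -17.06/hr

Final: ρ = 1.3415; unstable; margin = -17.06/hr


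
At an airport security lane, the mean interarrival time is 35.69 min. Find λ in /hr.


λ = 1/(interarrival time) in consistent units.
1 hour = 60 min, so λ = 60/35.69 = 1.6811 per hour

Final: 1.6811 /hr


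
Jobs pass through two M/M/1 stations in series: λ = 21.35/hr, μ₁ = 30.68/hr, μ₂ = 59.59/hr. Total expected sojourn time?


Each node sees arrival rate λ = 21.35/hr (tandem ⇒ throughput preserved).
W₁ = 1/(μ₁−λ) = 1/(30.68−21.35) = 0.10718 hr
W₂ = 1/(μ₂−λ) = 1/(59.59−21.35) = 0.02615 hr
W_total = W₁ + W₂ = 0.10718 + 0.02615 = 0.13333 hr

Final: 0.13333 hr


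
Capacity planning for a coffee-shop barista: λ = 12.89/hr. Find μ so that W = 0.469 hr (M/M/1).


W = 1/(μ−λ) ⇒ μ − λ = 1/W = 1/0.469 = 2.1322
μ = λ + 1/W = 12.89 + 2.1322 = 15.0222 per hr

Final: 15.0222 /hr


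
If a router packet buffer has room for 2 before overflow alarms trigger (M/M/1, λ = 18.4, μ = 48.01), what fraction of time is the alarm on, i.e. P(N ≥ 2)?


ρ = 18.4/48.01 = 0.3833
P(N ≥ n) = ρ^n = 0.3833^2 = 0.146883

Final: 0.146883


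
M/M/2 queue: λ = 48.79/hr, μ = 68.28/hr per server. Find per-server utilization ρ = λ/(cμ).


ρ = λ/(cμ) = 48.79/(2·68.28) = 48.79/136.56 = 0.3573

Final: 0.3573


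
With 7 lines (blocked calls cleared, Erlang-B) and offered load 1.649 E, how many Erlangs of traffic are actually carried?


B(7,1.649) = 0.001265 (Erlang-B)
Carried load = a(1 − B) = 1.649·(1 − 0.001265) = 1.649·0.998735 = 1.6469 E

Final: 1.6469 Erlangs


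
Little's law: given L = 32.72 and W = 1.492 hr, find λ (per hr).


λ = L/W = 32.72/1.492 = 21.9303 /hr

Final: 21.9303 /hr


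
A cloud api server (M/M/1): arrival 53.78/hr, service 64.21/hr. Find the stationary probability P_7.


ρ = 53.78/64.21 = 0.8376
P_n = (1−ρ)·ρ^n = (1 − 0.8376)·0.8376^7 = 0.1624·0.289152 = 0.046969

Final: 0.046969


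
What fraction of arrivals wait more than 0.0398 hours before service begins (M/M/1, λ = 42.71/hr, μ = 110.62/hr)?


ρ = 42.71/110.62 = 0.3861
P(Wq > t) = ρ·e^{−(μ−λ)t} = 0.3861·e^{−2.7028}
= 0.3861·0.067016 = 0.025875

Final: 0.025875


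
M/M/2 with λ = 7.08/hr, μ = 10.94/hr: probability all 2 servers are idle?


a = λ/μ = 7.08/10.94 = 0.6472; ρ = a/c = 0.3236
Σ_{k=0}^{1} a^k/k! (terms k=0..1) = 1.00000 + 0.64717 = 1.64717
Tail: a^2/(2!(1−ρ)) = 0.41882/(2·0.6764) = 0.30959
P₀ = 1/(1.64717 + 0.30959) = 1/1.95676 = 0.511050

Final: 0.511050
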